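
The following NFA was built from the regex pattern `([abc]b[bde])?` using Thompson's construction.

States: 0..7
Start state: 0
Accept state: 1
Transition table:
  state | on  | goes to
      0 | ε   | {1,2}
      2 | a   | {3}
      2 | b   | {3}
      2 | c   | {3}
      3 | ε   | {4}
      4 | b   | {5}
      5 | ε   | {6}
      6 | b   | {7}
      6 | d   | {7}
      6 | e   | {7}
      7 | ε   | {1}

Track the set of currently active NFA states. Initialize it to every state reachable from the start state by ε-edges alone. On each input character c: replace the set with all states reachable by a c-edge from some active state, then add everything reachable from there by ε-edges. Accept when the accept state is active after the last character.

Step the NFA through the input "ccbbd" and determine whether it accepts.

S₀ = ε-closure({0}) = {0,1,2}
'c' @ 1: {3,4}
'c' @ 2: {}  — state set empty
rest 'bbd' ignored (set empty)
end set {} — state 1 not in

Answer: REJECT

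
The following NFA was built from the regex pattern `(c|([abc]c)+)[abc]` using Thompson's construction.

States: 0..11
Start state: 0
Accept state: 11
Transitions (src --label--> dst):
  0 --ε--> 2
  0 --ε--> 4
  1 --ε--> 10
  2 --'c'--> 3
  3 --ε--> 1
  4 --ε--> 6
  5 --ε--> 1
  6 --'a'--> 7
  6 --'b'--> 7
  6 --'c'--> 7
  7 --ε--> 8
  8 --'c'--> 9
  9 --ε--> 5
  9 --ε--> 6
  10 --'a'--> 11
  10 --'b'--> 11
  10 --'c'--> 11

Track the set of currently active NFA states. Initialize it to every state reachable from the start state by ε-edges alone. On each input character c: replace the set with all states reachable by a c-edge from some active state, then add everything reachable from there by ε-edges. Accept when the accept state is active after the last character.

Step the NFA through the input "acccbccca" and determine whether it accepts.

Answer: ACCEPT

Steps:
S₀ = ε-closure({0}) = {0,2,4,6}
'a' @ 1: {7,8}
'c' @ 2: {1,5,6,9,10}
'c' @ 3: {7,8,11}  ✓accept
'c' @ 4: {1,5,6,9,10}
'b' @ 5: {7,8,11}  ✓accept
'c' @ 6: {1,5,6,9,10}
'c' @ 7: {7,8,11}  ✓accept
'c' @ 8: {1,5,6,9,10}
'a' @ 9: {7,8,11}  ✓accept
end set {7,8,11} — state 11 in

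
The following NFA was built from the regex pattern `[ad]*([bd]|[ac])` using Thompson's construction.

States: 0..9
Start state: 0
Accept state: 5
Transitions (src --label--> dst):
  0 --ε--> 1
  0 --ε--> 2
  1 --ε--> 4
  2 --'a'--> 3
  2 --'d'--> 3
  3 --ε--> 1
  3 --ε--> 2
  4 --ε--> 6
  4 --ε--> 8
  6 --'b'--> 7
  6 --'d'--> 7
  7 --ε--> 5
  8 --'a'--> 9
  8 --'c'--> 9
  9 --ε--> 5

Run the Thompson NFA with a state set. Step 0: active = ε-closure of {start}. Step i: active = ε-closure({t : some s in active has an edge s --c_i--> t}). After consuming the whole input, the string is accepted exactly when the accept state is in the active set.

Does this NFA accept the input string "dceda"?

initial (ε-close {0}): {0,1,2,4,6,8}
'd' @ 1: {1,2,3,4,5,6,7,8}  (accept∈set)
'c' @ 2: {5,9}  (accept∈set)
'e' @ 3: {}  — no active states
rest 'da' ignored (set empty)
final: {}; accept 5 not in set

Answer: REJECT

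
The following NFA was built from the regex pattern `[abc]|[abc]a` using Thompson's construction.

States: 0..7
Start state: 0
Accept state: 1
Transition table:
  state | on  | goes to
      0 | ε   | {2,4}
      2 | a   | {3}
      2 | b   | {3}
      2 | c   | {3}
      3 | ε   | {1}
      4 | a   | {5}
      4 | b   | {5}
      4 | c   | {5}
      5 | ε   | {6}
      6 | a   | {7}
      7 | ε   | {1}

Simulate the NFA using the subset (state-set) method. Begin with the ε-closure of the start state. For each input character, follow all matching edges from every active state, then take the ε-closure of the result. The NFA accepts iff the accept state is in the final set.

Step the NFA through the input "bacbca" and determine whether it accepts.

Answer: REJECT

Steps:
S₀ = ε-closure({0}) = {0,2,4}
'b' @ 1: {1,3,5,6}  ✓accept
'a' @ 2: {1,7}  ✓accept
'c' @ 3: {}  — dead — no transitions
rest 'bca' ignored (set empty)
after full input: {}  (accept=1 not in)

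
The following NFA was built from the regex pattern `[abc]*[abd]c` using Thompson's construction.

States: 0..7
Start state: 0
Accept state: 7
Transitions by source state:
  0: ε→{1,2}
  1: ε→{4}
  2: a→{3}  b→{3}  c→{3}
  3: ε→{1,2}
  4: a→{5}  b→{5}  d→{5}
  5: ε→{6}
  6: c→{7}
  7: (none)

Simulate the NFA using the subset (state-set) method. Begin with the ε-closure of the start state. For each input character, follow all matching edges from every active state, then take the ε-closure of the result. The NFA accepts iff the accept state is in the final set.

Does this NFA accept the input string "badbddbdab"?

Answer: REJECT

Steps:
initial (ε-close {0}): {0,1,2,4}
'b' @ 1: {1,2,3,4,5,6}
'a' @ 2: {1,2,3,4,5,6}
'd' @ 3: {5,6}
'b' @ 4: {}  — state set empty
rest 'ddbdab' ignored (set empty)
final: {}; accept 7 not in set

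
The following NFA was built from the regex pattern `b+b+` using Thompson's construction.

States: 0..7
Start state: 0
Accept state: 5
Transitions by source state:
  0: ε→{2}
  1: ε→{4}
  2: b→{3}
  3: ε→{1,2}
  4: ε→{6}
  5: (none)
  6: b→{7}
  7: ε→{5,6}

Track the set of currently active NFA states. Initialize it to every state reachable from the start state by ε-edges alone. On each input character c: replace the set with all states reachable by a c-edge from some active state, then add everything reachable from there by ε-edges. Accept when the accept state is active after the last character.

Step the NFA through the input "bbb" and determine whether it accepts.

Answer: ACCEPT

Steps:
S₀ = ε-closure({0}) = {0,2}
'b' @ 1: {1,2,3,4,6}
'b' @ 2: {1,2,3,4,5,6,7}  (accept∈set)
'b' @ 3: {1,2,3,4,5,6,7}  (accept∈set)
final: {1,2,3,4,5,6,7}; accept 5 in set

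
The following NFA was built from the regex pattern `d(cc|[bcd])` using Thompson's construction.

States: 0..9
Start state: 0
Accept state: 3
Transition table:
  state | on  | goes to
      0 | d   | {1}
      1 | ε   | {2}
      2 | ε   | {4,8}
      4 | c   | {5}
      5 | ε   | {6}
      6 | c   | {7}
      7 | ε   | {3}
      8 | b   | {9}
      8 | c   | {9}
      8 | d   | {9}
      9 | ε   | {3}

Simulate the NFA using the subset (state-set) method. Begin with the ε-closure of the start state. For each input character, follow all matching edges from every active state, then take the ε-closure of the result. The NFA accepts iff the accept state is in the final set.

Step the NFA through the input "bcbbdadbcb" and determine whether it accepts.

start: ε-closure({0}) = {0}
'b' @ 1: {}  — dead — no transitions
rest 'cbbdadbcb' ignored (set empty)
end set {} — state 3 not in

Answer: REJECT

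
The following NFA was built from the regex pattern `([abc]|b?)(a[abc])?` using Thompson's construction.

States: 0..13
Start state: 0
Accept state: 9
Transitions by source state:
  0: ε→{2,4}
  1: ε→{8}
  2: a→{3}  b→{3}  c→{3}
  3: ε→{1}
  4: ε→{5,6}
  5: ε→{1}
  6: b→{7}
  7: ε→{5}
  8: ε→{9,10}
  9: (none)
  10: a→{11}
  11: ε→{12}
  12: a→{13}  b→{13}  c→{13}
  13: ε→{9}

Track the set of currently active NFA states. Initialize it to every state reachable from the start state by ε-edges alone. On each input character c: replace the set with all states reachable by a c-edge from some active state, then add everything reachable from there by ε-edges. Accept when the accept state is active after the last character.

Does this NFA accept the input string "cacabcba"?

start: ε-closure({0}) = {0,1,2,4,5,6,8,9,10}
'c' @ 1: {1,3,8,9,10}  [accepting]
'a' @ 2: {11,12}
'c' @ 3: {9,13}  [accepting]
'a' @ 4: {}  — state set empty
rest 'bcba' ignored (set empty)
after full input: {}  (accept=9 not in)

Answer: REJECT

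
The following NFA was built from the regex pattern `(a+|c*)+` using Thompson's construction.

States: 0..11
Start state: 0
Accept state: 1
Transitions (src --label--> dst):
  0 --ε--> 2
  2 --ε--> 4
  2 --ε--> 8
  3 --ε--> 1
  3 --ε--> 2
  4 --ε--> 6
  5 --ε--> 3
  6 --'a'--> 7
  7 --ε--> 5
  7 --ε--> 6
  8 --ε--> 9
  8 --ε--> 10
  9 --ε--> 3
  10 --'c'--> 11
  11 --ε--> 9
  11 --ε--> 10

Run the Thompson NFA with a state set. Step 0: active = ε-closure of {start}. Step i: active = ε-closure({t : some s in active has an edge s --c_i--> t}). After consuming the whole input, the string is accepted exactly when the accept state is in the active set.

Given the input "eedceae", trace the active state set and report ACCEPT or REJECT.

Answer: REJECT

Derivation:
start: ε-closure({0}) = {0,1,2,3,4,6,8,9,10}
'e' @ 1: {}  — state set empty
rest 'edceae' ignored (set empty)
end set {} — state 1 not in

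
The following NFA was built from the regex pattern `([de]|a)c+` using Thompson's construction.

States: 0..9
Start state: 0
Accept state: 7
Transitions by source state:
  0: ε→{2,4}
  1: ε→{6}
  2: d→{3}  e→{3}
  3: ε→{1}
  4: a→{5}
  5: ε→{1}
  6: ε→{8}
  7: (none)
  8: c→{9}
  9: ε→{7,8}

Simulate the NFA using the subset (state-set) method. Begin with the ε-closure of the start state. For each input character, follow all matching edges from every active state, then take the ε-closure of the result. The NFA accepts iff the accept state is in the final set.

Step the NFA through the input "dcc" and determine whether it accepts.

Answer: ACCEPT

Derivation:
S₀ = ε-closure({0}) = {0,2,4}
'd' @ 1: {1,3,6,8}
'c' @ 2: {7,8,9}  [accepting]
'c' @ 3: {7,8,9}  [accepting]
after full input: {7,8,9}  (accept=7 in)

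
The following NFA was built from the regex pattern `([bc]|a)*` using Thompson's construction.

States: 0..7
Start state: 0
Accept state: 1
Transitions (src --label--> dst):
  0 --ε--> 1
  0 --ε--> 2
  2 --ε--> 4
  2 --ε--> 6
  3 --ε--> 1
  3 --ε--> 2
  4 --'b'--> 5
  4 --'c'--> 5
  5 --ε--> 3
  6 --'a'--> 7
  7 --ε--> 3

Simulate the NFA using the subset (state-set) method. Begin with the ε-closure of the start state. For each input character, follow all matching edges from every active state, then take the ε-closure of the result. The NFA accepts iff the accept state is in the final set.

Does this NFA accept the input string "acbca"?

Answer: ACCEPT

Steps:
S₀ = ε-closure({0}) = {0,1,2,4,6}
'a' @ 1: {1,2,3,4,6,7}  (accept∈set)
'c' @ 2: {1,2,3,4,5,6}  (accept∈set)
'b' @ 3: {1,2,3,4,5,6}  (accept∈set)
'c' @ 4: {1,2,3,4,5,6}  (accept∈set)
'a' @ 5: {1,2,3,4,6,7}  (accept∈set)
final: {1,2,3,4,6,7}; accept 1 in set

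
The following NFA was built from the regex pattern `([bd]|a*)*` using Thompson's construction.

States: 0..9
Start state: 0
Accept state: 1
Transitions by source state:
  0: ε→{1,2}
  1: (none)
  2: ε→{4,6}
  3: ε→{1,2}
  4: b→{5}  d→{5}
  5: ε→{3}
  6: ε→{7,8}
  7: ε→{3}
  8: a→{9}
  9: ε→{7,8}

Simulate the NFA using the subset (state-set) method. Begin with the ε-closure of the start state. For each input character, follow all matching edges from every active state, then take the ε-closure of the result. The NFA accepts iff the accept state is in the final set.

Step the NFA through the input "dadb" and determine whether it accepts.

start: ε-closure({0}) = {0,1,2,3,4,6,7,8}
'd' @ 1: {1,2,3,4,5,6,7,8}  [accepting]
'a' @ 2: {1,2,3,4,6,7,8,9}  [accepting]
'd' @ 3: {1,2,3,4,5,6,7,8}  [accepting]
'b' @ 4: {1,2,3,4,5,6,7,8}  [accepting]
after full input: {1,2,3,4,5,6,7,8}  (accept=1 in)

Answer: ACCEPT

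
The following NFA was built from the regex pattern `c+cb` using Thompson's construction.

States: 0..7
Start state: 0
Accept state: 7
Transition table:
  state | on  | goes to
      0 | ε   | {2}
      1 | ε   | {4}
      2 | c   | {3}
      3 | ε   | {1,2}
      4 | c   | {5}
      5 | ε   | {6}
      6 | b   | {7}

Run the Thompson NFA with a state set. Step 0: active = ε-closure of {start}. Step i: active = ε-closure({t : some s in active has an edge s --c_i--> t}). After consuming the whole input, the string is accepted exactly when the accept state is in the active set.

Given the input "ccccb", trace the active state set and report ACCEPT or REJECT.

Answer: ACCEPT

Steps:
start: ε-closure({0}) = {0,2}
'c' @ 1: {1,2,3,4}
'c' @ 2: {1,2,3,4,5,6}
'c' @ 3: {1,2,3,4,5,6}
'c' @ 4: {1,2,3,4,5,6}
'b' @ 5: {7}  ✓accept
after full input: {7}  (accept=7 in)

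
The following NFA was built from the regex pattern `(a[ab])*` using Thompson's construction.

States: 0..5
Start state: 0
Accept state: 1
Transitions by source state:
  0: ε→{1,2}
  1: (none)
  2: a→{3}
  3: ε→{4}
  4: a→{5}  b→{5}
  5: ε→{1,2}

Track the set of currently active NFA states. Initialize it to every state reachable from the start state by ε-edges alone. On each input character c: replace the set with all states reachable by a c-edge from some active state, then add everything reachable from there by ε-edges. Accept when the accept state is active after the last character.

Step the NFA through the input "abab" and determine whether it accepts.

Answer: ACCEPT

Derivation:
S₀ = ε-closure({0}) = {0,1,2}
'a' @ 1: {3,4}
'b' @ 2: {1,2,5}  ✓accept
'a' @ 3: {3,4}
'b' @ 4: {1,2,5}  ✓accept
final: {1,2,5}; accept 1 in set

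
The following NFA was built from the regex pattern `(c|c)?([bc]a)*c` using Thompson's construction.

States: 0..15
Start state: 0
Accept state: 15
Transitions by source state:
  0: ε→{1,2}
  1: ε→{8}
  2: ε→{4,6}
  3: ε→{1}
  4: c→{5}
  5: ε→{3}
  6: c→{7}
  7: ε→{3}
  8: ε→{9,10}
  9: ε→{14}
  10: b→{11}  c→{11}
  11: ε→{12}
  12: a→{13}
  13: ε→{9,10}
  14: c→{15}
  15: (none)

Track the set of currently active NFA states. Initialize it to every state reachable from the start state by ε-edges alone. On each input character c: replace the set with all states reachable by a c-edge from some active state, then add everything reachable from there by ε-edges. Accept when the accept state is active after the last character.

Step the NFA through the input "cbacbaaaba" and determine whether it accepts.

initial (ε-close {0}): {0,1,2,4,6,8,9,10,14}
'c' @ 1: {1,3,5,7,8,9,10,11,12,14,15}  [accepting]
'b' @ 2: {11,12}
'a' @ 3: {9,10,13,14}
'c' @ 4: {11,12,15}  [accepting]
'b' @ 5: {}  — dead — no transitions
rest 'aaaba' ignored (set empty)
after full input: {}  (accept=15 not in)

Answer: REJECT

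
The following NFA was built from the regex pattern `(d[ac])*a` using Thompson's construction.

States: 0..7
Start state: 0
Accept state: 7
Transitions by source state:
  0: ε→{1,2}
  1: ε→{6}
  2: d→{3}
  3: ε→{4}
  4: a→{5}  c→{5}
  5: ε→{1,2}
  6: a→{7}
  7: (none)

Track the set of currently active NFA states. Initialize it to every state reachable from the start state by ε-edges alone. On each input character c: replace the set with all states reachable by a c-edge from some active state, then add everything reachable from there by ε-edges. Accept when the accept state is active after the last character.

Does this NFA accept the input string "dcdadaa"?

Answer: ACCEPT

Trace:
S₀ = ε-closure({0}) = {0,1,2,6}
'd' @ 1: {3,4}
'c' @ 2: {1,2,5,6}
'd' @ 3: {3,4}
'a' @ 4: {1,2,5,6}
'd' @ 5: {3,4}
'a' @ 6: {1,2,5,6}
'a' @ 7: {7}  (accept∈set)
end set {7} — state 7 in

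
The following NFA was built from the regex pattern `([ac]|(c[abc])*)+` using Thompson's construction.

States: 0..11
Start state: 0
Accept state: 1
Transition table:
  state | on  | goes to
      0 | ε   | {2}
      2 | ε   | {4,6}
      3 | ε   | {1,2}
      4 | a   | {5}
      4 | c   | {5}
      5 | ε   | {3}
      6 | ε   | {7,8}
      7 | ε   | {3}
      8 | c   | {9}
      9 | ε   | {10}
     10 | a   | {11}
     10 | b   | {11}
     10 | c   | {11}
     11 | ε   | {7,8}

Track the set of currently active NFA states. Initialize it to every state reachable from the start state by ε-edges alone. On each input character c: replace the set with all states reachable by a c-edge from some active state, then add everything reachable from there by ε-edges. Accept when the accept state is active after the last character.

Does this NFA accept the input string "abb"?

initial (ε-close {0}): {0,1,2,3,4,6,7,8}
'a' @ 1: {1,2,3,4,5,6,7,8}  [accepting]
'b' @ 2: {}  — state set empty
rest 'b' ignored (set empty)
end set {} — state 1 not in

Answer: REJECT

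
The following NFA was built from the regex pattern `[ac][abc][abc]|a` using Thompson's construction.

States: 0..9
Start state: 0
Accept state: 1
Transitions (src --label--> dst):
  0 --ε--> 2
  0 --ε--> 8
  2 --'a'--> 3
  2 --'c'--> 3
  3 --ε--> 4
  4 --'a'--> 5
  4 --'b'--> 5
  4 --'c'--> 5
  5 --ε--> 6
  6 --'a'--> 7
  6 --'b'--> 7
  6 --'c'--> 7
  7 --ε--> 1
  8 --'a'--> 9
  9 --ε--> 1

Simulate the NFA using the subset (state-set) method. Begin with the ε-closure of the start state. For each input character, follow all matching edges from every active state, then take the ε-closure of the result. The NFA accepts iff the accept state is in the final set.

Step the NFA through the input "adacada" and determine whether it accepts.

start: ε-closure({0}) = {0,2,8}
'a' @ 1: {1,3,4,9}  ✓accept
'd' @ 2: {}  — dead — no transitions
rest 'acada' ignored (set empty)
end set {} — state 1 not in

Answer: REJECT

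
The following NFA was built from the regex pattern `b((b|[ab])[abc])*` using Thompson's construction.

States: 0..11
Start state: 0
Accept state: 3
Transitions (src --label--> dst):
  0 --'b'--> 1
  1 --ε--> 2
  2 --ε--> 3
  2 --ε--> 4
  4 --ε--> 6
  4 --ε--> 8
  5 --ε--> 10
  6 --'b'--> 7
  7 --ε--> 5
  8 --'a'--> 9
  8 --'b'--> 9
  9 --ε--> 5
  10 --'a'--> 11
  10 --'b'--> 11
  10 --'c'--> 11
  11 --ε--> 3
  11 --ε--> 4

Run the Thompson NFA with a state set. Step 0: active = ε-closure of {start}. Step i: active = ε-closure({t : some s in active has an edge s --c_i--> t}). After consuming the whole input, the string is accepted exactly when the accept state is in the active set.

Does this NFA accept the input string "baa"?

S₀ = ε-closure({0}) = {0}
'b' @ 1: {1,2,3,4,6,8}  [accepting]
'a' @ 2: {5,9,10}
'a' @ 3: {3,4,6,8,11}  [accepting]
end set {3,4,6,8,11} — state 3 in

Answer: ACCEPT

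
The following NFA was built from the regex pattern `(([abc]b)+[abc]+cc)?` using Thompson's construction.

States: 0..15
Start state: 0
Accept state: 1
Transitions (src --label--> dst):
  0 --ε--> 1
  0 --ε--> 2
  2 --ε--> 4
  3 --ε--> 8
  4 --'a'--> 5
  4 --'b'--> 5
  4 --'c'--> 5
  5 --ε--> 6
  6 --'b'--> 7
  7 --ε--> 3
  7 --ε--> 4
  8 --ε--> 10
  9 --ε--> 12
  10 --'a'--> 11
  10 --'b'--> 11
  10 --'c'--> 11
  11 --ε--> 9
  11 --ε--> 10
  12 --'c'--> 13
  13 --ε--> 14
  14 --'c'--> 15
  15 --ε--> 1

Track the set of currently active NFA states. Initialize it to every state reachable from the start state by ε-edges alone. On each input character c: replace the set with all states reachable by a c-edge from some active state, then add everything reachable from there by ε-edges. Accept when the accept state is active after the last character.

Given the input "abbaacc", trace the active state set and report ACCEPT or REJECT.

start: ε-closure({0}) = {0,1,2,4}
'a' @ 1: {5,6}
'b' @ 2: {3,4,7,8,10}
'b' @ 3: {5,6,9,10,11,12}
'a' @ 4: {9,10,11,12}
'a' @ 5: {9,10,11,12}
'c' @ 6: {9,10,11,12,13,14}
'c' @ 7: {1,9,10,11,12,13,14,15}  (accept∈set)
after full input: {1,9,10,11,12,13,14,15}  (accept=1 in)

Answer: ACCEPT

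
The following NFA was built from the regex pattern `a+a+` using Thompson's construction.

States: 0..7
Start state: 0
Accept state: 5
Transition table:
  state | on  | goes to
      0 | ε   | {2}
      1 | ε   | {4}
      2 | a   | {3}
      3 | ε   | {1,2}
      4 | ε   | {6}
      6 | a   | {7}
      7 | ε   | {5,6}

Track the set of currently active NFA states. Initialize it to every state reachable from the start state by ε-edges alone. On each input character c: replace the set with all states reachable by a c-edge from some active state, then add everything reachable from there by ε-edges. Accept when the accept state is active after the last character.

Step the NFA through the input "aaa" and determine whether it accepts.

S₀ = ε-closure({0}) = {0,2}
'a' @ 1: {1,2,3,4,6}
'a' @ 2: {1,2,3,4,5,6,7}  (accept∈set)
'a' @ 3: {1,2,3,4,5,6,7}  (accept∈set)
end set {1,2,3,4,5,6,7} — state 5 in

Answer: ACCEPT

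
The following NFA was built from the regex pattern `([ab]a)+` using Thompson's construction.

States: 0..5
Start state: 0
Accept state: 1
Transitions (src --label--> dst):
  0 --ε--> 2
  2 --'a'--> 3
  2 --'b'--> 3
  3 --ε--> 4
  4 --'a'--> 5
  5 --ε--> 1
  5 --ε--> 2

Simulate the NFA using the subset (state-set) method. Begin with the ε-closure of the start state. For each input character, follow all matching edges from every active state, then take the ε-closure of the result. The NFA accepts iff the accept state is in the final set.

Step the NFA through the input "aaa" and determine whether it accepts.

Answer: REJECT

Trace:
S₀ = ε-closure({0}) = {0,2}
'a' @ 1: {3,4}
'a' @ 2: {1,2,5}  (accept∈set)
'a' @ 3: {3,4}
end set {3,4} — state 1 not in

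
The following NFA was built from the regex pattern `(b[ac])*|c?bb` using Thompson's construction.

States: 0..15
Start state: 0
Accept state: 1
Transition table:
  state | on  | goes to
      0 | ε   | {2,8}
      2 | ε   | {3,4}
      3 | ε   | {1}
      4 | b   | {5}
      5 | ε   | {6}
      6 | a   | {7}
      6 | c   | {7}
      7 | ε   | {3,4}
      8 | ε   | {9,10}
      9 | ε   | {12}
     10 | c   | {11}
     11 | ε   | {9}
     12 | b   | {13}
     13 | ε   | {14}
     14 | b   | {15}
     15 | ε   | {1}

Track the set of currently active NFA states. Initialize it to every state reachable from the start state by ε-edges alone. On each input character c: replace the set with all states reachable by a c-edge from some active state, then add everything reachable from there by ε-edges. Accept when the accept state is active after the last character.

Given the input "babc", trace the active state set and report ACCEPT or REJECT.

initial (ε-close {0}): {0,1,2,3,4,8,9,10,12}
'b' @ 1: {5,6,13,14}
'a' @ 2: {1,3,4,7}  [accepting]
'b' @ 3: {5,6}
'c' @ 4: {1,3,4,7}  [accepting]
end set {1,3,4,7} — state 1 in

Answer: ACCEPT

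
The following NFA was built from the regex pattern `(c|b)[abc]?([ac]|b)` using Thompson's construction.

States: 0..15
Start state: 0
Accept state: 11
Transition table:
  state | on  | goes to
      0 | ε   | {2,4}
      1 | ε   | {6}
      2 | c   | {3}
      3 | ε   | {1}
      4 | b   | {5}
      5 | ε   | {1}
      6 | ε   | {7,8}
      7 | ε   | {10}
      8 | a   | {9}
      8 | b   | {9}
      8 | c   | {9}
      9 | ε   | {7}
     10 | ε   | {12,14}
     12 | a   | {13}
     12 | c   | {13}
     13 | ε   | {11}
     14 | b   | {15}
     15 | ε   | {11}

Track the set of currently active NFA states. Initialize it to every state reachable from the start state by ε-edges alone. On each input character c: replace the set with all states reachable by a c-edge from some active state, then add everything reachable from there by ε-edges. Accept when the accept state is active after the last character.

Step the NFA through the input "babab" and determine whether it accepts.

Answer: REJECT

Trace:
initial (ε-close {0}): {0,2,4}
'b' @ 1: {1,5,6,7,8,10,12,14}
'a' @ 2: {7,9,10,11,12,13,14}  [accepting]
'b' @ 3: {11,15}  [accepting]
'a' @ 4: {}  — no active states
rest 'b' ignored (set empty)
after full input: {}  (accept=11 not in)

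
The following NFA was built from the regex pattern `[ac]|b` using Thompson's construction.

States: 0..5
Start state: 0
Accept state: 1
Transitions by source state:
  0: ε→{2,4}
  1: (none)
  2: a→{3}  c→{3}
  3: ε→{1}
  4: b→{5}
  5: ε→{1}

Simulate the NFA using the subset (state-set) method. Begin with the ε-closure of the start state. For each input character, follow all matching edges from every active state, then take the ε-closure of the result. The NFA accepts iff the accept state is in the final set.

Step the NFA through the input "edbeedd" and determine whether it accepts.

start: ε-closure({0}) = {0,2,4}
'e' @ 1: {}  — state set empty
rest 'dbeedd' ignored (set empty)
end set {} — state 1 not in

Answer: REJECT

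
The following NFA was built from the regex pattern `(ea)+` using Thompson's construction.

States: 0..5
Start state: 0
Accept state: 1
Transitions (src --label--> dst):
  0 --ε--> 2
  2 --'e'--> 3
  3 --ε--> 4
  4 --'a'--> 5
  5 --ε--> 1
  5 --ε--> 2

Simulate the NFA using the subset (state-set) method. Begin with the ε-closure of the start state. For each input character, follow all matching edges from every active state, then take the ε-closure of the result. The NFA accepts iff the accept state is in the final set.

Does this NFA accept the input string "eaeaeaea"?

S₀ = ε-closure({0}) = {0,2}
'e' @ 1: {3,4}
'a' @ 2: {1,2,5}  (accept∈set)
'e' @ 3: {3,4}
'a' @ 4: {1,2,5}  (accept∈set)
'e' @ 5: {3,4}
'a' @ 6: {1,2,5}  (accept∈set)
'e' @ 7: {3,4}
'a' @ 8: {1,2,5}  (accept∈set)
after full input: {1,2,5}  (accept=1 in)

Answer: ACCEPT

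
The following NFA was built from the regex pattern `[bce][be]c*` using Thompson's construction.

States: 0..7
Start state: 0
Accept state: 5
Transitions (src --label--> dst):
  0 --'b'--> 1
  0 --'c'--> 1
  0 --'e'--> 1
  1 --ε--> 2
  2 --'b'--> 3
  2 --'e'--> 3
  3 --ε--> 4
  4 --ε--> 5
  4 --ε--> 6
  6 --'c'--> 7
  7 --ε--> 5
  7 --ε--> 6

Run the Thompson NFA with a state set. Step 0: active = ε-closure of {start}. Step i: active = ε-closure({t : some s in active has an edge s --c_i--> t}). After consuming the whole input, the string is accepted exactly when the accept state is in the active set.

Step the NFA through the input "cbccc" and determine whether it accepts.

start: ε-closure({0}) = {0}
'c' @ 1: {1,2}
'b' @ 2: {3,4,5,6}  ✓accept
'c' @ 3: {5,6,7}  ✓accept
'c' @ 4: {5,6,7}  ✓accept
'c' @ 5: {5,6,7}  ✓accept
final: {5,6,7}; accept 5 in set

Answer: ACCEPT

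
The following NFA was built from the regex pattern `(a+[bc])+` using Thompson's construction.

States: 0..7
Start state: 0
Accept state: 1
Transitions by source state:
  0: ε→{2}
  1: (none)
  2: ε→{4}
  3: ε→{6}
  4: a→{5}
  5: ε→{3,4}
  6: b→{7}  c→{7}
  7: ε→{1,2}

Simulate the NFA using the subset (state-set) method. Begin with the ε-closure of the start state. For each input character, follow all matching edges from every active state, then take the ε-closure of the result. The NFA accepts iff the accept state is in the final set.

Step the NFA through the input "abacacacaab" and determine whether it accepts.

initial (ε-close {0}): {0,2,4}
'a' @ 1: {3,4,5,6}
'b' @ 2: {1,2,4,7}  [accepting]
'a' @ 3: {3,4,5,6}
'c' @ 4: {1,2,4,7}  [accepting]
'a' @ 5: {3,4,5,6}
'c' @ 6: {1,2,4,7}  [accepting]
'a' @ 7: {3,4,5,6}
'c' @ 8: {1,2,4,7}  [accepting]
'a' @ 9: {3,4,5,6}
'a' @ 10: {3,4,5,6}
'b' @ 11: {1,2,4,7}  [accepting]
end set {1,2,4,7} — state 1 in

Answer: ACCEPT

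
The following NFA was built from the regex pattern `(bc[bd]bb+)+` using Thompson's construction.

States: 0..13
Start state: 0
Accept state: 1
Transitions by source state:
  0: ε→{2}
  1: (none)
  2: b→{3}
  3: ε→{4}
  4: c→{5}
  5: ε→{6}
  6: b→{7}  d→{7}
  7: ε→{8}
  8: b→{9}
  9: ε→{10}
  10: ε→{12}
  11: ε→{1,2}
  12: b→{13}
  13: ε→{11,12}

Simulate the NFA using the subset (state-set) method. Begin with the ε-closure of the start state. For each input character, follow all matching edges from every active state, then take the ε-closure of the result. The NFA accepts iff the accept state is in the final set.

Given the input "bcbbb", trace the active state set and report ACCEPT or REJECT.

initial (ε-close {0}): {0,2}
'b' @ 1: {3,4}
'c' @ 2: {5,6}
'b' @ 3: {7,8}
'b' @ 4: {9,10,12}
'b' @ 5: {1,2,11,12,13}  [accepting]
final: {1,2,11,12,13}; accept 1 in set

Answer: ACCEPT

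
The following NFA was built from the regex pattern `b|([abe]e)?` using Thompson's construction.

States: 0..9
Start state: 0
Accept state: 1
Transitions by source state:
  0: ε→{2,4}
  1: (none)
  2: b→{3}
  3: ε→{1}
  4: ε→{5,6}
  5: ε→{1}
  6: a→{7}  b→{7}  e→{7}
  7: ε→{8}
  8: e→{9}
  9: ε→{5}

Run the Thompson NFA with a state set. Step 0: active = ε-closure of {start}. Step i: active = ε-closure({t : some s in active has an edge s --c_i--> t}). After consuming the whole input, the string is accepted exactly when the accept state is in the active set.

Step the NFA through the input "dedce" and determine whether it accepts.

S₀ = ε-closure({0}) = {0,1,2,4,5,6}
'd' @ 1: {}  — dead — no transitions
rest 'edce' ignored (set empty)
end set {} — state 1 not in

Answer: REJECT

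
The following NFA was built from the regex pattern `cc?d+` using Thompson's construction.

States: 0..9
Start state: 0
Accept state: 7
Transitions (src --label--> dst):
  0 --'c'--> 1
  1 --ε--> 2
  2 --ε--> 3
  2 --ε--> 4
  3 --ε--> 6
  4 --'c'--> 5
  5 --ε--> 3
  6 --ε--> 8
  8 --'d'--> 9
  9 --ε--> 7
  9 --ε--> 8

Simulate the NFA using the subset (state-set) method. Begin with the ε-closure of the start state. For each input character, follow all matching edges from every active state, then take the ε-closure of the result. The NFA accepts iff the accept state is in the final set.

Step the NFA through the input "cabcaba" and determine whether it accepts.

start: ε-closure({0}) = {0}
'c' @ 1: {1,2,3,4,6,8}
'a' @ 2: {}  — state set empty
rest 'bcaba' ignored (set empty)
end set {} — state 7 not in

Answer: REJECT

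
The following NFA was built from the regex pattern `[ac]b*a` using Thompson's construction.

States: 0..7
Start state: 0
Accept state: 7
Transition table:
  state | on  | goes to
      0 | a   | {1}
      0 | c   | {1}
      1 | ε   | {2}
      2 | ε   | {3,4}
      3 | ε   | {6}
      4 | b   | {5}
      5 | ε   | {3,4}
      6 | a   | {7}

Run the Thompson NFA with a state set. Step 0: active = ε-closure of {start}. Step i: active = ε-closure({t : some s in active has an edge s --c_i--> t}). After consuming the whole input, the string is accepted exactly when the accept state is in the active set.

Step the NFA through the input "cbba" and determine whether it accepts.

S₀ = ε-closure({0}) = {0}
'c' @ 1: {1,2,3,4,6}
'b' @ 2: {3,4,5,6}
'b' @ 3: {3,4,5,6}
'a' @ 4: {7}  (accept∈set)
final: {7}; accept 7 in set

Answer: ACCEPT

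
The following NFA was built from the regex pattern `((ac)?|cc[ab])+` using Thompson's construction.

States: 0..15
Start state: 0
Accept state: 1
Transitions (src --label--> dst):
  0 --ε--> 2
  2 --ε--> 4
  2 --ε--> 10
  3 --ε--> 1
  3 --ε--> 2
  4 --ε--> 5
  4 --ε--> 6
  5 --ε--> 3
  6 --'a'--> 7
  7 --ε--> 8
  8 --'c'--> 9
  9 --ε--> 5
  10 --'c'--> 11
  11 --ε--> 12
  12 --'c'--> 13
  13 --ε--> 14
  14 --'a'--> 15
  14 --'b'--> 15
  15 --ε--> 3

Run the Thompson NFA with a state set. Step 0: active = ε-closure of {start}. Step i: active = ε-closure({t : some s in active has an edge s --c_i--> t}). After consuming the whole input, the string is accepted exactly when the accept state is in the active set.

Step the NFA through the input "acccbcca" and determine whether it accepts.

S₀ = ε-closure({0}) = {0,1,2,3,4,5,6,10}
'a' @ 1: {7,8}
'c' @ 2: {1,2,3,4,5,6,9,10}  (accept∈set)
'c' @ 3: {11,12}
'c' @ 4: {13,14}
'b' @ 5: {1,2,3,4,5,6,10,15}  (accept∈set)
'c' @ 6: {11,12}
'c' @ 7: {13,14}
'a' @ 8: {1,2,3,4,5,6,10,15}  (accept∈set)
after full input: {1,2,3,4,5,6,10,15}  (accept=1 in)

Answer: ACCEPT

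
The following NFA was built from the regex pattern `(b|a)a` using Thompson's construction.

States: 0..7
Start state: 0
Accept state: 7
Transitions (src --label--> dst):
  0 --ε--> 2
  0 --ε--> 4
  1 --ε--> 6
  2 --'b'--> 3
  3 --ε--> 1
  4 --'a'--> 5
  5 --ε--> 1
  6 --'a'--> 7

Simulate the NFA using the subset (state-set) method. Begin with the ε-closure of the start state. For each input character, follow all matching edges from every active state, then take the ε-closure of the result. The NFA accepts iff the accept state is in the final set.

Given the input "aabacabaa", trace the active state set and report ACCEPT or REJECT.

start: ε-closure({0}) = {0,2,4}
'a' @ 1: {1,5,6}
'a' @ 2: {7}  [accepting]
'b' @ 3: {}  — state set empty
rest 'acabaa' ignored (set empty)
end set {} — state 7 not in

Answer: REJECT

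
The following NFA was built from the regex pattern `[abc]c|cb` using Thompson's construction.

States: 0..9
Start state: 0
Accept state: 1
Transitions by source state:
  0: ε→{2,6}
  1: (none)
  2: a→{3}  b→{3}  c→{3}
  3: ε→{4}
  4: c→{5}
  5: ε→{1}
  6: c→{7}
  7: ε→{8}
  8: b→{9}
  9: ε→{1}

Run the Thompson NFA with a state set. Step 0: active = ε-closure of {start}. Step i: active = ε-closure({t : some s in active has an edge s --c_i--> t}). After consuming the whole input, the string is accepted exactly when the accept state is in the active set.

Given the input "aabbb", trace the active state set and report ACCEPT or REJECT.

start: ε-closure({0}) = {0,2,6}
'a' @ 1: {3,4}
'a' @ 2: {}  — dead — no transitions
rest 'bbb' ignored (set empty)
end set {} — state 1 not in

Answer: REJECT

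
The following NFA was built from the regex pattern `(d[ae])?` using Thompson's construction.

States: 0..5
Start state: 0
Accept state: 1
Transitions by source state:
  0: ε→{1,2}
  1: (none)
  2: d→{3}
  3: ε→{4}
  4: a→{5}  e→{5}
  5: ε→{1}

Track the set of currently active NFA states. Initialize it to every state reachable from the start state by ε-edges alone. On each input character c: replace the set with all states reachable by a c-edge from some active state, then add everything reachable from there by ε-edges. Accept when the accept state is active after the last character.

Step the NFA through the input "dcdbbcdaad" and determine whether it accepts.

start: ε-closure({0}) = {0,1,2}
'd' @ 1: {3,4}
'c' @ 2: {}  — dead — no transitions
rest 'dbbcdaad' ignored (set empty)
final: {}; accept 1 not in set

Answer: REJECT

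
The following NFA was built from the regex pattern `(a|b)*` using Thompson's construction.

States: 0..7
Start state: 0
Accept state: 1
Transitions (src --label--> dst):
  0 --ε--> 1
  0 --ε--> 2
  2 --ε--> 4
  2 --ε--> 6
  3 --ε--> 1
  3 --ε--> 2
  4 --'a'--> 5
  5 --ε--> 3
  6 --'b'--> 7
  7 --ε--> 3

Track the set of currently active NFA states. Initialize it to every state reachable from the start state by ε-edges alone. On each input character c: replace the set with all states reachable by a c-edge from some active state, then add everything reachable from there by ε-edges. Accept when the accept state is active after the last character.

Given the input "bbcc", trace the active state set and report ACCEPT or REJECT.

Answer: REJECT

Trace:
S₀ = ε-closure({0}) = {0,1,2,4,6}
'b' @ 1: {1,2,3,4,6,7}  [accepting]
'b' @ 2: {1,2,3,4,6,7}  [accepting]
'c' @ 3: {}  — state set empty
rest 'c' ignored (set empty)
end set {} — state 1 not in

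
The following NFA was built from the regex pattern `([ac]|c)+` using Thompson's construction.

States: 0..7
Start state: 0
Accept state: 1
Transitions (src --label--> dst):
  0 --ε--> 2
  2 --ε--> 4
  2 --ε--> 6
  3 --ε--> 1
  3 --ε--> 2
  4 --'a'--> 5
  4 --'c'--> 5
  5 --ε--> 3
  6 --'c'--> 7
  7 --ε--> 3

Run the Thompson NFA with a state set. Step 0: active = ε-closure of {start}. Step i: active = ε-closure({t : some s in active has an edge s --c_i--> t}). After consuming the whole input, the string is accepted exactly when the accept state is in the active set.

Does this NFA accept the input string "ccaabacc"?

start: ε-closure({0}) = {0,2,4,6}
'c' @ 1: {1,2,3,4,5,6,7}  (accept∈set)
'c' @ 2: {1,2,3,4,5,6,7}  (accept∈set)
'a' @ 3: {1,2,3,4,5,6}  (accept∈set)
'a' @ 4: {1,2,3,4,5,6}  (accept∈set)
'b' @ 5: {}  — state set empty
rest 'acc' ignored (set empty)
final: {}; accept 1 not in set

Answer: REJECT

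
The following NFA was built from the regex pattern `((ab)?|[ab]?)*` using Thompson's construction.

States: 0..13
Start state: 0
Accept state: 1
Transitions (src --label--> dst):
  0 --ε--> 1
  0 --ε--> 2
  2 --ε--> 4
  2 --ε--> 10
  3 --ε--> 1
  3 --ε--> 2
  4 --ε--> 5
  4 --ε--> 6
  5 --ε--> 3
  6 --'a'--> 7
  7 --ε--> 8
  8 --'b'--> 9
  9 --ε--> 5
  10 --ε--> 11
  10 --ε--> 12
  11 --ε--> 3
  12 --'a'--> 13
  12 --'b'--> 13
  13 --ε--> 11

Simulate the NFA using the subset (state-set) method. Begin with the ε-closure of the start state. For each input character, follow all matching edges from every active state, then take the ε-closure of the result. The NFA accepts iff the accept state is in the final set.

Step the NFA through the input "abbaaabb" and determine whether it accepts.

Answer: ACCEPT

Steps:
start: ε-closure({0}) = {0,1,2,3,4,5,6,10,11,12}
'a' @ 1: {1,2,3,4,5,6,7,8,10,11,12,13}  [accepting]
'b' @ 2: {1,2,3,4,5,6,9,10,11,12,13}  [accepting]
'b' @ 3: {1,2,3,4,5,6,10,11,12,13}  [accepting]
'a' @ 4: {1,2,3,4,5,6,7,8,10,11,12,13}  [accepting]
'a' @ 5: {1,2,3,4,5,6,7,8,10,11,12,13}  [accepting]
'a' @ 6: {1,2,3,4,5,6,7,8,10,11,12,13}  [accepting]
'b' @ 7: {1,2,3,4,5,6,9,10,11,12,13}  [accepting]
'b' @ 8: {1,2,3,4,5,6,10,11,12,13}  [accepting]
final: {1,2,3,4,5,6,10,11,12,13}; accept 1 in set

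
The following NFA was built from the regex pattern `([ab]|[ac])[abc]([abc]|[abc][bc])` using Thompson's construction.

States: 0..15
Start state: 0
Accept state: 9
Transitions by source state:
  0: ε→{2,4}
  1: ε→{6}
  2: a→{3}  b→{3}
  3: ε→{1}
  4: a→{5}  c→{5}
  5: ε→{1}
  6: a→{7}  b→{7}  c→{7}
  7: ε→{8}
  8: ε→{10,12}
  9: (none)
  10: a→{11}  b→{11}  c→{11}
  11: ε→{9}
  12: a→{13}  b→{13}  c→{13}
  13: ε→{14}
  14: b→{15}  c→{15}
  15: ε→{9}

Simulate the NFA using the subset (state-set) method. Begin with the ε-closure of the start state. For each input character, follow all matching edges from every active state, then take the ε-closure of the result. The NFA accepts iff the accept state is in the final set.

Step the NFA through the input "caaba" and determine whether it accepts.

Answer: REJECT

Steps:
initial (ε-close {0}): {0,2,4}
'c' @ 1: {1,5,6}
'a' @ 2: {7,8,10,12}
'a' @ 3: {9,11,13,14}  ✓accept
'b' @ 4: {9,15}  ✓accept
'a' @ 5: {}  — state set empty
end set {} — state 9 not in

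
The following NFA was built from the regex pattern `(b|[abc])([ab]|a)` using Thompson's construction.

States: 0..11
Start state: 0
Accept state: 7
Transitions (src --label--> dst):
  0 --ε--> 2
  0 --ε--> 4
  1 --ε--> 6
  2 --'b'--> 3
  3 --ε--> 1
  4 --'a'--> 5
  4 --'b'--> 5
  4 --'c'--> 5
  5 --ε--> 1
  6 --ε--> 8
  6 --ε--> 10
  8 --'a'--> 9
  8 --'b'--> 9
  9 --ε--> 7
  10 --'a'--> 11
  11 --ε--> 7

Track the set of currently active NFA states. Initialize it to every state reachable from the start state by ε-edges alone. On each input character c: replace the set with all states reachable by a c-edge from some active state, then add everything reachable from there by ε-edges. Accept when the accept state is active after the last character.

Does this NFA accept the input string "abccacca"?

Answer: REJECT

Derivation:
start: ε-closure({0}) = {0,2,4}
'a' @ 1: {1,5,6,8,10}
'b' @ 2: {7,9}  ✓accept
'c' @ 3: {}  — no active states
rest 'cacca' ignored (set empty)
after full input: {}  (accept=7 not in)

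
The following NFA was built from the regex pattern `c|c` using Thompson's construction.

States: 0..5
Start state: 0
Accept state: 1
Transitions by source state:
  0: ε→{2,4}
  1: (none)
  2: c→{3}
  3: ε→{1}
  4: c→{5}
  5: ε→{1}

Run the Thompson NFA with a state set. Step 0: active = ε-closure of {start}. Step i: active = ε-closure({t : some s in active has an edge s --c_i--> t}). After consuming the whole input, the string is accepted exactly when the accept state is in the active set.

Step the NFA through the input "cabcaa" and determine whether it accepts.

Answer: REJECT

Steps:
S₀ = ε-closure({0}) = {0,2,4}
'c' @ 1: {1,3,5}  (accept∈set)
'a' @ 2: {}  — dead — no transitions
rest 'bcaa' ignored (set empty)
after full input: {}  (accept=1 not in)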